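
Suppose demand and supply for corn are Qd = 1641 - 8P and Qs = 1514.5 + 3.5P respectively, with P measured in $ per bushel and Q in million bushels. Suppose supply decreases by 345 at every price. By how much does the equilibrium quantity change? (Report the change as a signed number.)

At equilibrium Qd = Qs, so 1641 - 8P = 1514.5 + 3.5P; collecting terms, 126.5 = 11.5P and P* = 11.
Then Q* = 1641 - 8(11) = 1553.
After the shift, supply is Qs = 1169.5 + 3.5P.
New equilibrium: 471.5 = 11.5P, so P = 41 and Q = 1313.
ΔQ = 1313 - 1553 = -240.

ΔQ = -240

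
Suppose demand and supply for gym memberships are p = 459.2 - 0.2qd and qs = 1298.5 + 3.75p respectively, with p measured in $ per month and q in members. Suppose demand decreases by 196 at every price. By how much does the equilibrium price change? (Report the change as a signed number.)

Inverting to quantity form: qd = 2296 - 5p.
Equating demand and supply, 2296 - 5p = 1298.5 + 3.75p gives 8.75p = 997.5, so p* = 114.
From the demand curve, q* = 2296 - 5(114) = 1726.
After the shift, demand is qd = 2100 - 5p.
The new intersection has 801.5 = 8.75p, i.e. p = 91.6, q = 1642.
Δp = 91.6 - 114 = -22.4.

Δp = -22.4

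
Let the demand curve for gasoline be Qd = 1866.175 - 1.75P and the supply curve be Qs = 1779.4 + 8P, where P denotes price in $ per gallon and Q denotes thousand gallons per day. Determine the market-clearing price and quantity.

Equating demand and supply, 1866.175 - 1.75P = 1779.4 + 8P gives 9.75P = 86.775, so P* = 8.9.
Then Q* = 1866.175 - 1.75(8.9) = 1850.6.

P* = 8.9, Q* = 1850.6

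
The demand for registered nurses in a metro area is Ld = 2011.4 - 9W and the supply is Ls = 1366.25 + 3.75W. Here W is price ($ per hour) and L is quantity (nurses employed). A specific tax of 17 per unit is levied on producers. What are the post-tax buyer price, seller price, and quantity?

W_b = 55.6, W_s = 38.6, L = 1511

Producers keep W_s = W_b - 17 per unit, so supply in terms of the buyer price is Ls = 1302.5 + 3.75W_b.
Set Ld = Ls: 2011.4 - 9W_b = 1302.5 + 3.75W_b, so 708.9 = 12.75W_b and W_b = 55.6.
So W_s = 38.6 and the quantity traded is L = 2011.4 - 9(55.6) = 1511.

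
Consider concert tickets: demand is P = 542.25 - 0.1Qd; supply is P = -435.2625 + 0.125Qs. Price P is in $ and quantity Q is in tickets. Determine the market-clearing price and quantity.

Solving each curve for Q: Qd = 5422.5 - 10P and Qs = 3482.1 + 8P.
At equilibrium Qd = Qs, so 5422.5 - 10P = 3482.1 + 8P; collecting terms, 1940.4 = 18P and P* = 107.8.
From the demand curve, Q* = 5422.5 - 10(107.8) = 4344.5.

P* = 107.8, Q* = 4344.5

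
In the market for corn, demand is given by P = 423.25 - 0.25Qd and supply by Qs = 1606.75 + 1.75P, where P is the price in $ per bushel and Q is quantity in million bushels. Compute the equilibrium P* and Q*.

P* = 15, Q* = 1633

Inverting to quantity form: Qd = 1693 - 4P.
The market clears where 1693 - 4P = 1606.75 + 1.75P. Rearranging, 5.75P = 86.25, hence P* = 15.
From the demand curve, Q* = 1693 - 4(15) = 1633.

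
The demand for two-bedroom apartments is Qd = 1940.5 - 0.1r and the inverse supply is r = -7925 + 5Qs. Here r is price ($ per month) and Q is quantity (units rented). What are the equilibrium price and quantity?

In direct form, Qs = 1585 + 0.2r.
Equating demand and supply, 1940.5 - 0.1r = 1585 + 0.2r gives 0.3r = 355.5, so r* = 1185.
Then Q* = 1940.5 - 0.1(1185) = 1822.

r* = 1185, Q* = 1822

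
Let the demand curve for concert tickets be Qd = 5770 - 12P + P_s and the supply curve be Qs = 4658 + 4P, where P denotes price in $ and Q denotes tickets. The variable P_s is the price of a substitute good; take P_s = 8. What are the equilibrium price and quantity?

P* = 70, Q* = 4938

With P_s = 8, demand is Qd = 5778 - 12P.
At equilibrium Qd = Qs, so 5778 - 12P = 4658 + 4P; collecting terms, 1120 = 16P and P* = 70.
Plugging P* into demand: Q* = 5778 - 12(70) = 4938.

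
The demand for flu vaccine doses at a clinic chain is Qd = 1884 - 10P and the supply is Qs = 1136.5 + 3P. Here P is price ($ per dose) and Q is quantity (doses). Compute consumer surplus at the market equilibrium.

Consumer surplus = 85674.05

At equilibrium Qd = Qs, so 1884 - 10P = 1136.5 + 3P; collecting terms, 747.5 = 13P and P* = 57.5.
Plugging P* into demand: Q* = 1884 - 10(57.5) = 1309.
Demand choke price (Qd = 0): P = 1884/10 = 188.4. Consumer surplus = ½ × (188.4 - 57.5) × 1309 = 85674.05.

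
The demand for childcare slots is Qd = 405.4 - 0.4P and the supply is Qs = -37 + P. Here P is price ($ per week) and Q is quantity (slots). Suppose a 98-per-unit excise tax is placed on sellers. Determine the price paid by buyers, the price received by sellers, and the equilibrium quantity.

Sellers keep P_s = P_b - 98 per unit, so supply in terms of the buyer price is Qs = -135 + P_b.
Set Qd = Qs: 405.4 - 0.4P_b = -135 + P_b, so 540.4 = 1.4P_b and P_b = 386.
Then P_s = 386 - 98 = 288 and Q = 405.4 - 0.4(386) = 251.

P_b = 386, P_s = 288, Q = 251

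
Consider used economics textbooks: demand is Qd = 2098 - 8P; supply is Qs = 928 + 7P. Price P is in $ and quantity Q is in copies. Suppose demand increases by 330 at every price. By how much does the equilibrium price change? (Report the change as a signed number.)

ΔP = 22

The market clears where 2098 - 8P = 928 + 7P. Rearranging, 15P = 1170, hence P* = 78.
Then Q* = 2098 - 8(78) = 1474.
After the shift, demand is Qd = 2428 - 8P.
Re-solving, 15P = 1500 gives P = 100 and Q = 1628.
ΔP = 100 - 78 = 22.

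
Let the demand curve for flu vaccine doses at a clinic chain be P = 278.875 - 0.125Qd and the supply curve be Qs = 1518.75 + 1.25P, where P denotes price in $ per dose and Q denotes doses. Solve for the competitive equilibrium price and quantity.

Inverting to quantity form: Qd = 2231 - 8P.
At equilibrium Qd = Qs, so 2231 - 8P = 1518.75 + 1.25P; collecting terms, 712.25 = 9.25P and P* = 77.
From the demand curve, Q* = 2231 - 8(77) = 1615.

P* = 77, Q* = 1615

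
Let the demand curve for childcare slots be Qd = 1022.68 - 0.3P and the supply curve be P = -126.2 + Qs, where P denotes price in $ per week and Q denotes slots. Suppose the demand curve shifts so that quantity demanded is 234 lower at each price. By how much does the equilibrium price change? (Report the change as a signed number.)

Rewriting in direct form: Qs = 126.2 + P.
Set Qd = Qs: 1022.68 - 0.3P = 126.2 + P, so 896.48 = 1.3P and P* = 689.6.
Substitute back: Q* = 1022.68 - 0.3(689.6) = 815.8.
After the shift, demand is Qd = 788.68 - 0.3P.
The new intersection has 662.48 = 1.3P, i.e. P = 509.6, Q = 635.8.
ΔP = 509.6 - 689.6 = -180.

ΔP = -180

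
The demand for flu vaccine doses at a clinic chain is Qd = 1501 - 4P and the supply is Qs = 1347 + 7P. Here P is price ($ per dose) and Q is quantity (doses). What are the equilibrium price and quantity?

P* = 14, Q* = 1445

The market clears where 1501 - 4P = 1347 + 7P. Rearranging, 11P = 154, hence P* = 14.
From the demand curve, Q* = 1501 - 4(14) = 1445.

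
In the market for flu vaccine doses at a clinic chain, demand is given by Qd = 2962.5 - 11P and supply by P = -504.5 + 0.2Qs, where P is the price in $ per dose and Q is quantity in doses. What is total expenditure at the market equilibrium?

In direct form, Qs = 2522.5 + 5P.
The market clears where 2962.5 - 11P = 2522.5 + 5P. Rearranging, 16P = 440, hence P* = 27.5.
Then Q* = 2962.5 - 11(27.5) = 2660.
Total expenditure = P* × Q* = 27.5 × 2660 = 73150.

Total expenditure = 73150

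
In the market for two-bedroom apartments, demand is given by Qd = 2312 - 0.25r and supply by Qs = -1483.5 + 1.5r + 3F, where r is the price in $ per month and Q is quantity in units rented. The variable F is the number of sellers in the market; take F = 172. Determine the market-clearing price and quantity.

r* = 1874, Q* = 1843.5

With F = 172, supply is Qs = -967.5 + 1.5r.
Equating demand and supply, 2312 - 0.25r = -967.5 + 1.5r gives 1.75r = 3279.5, so r* = 1874.
From the demand curve, Q* = 2312 - 0.25(1874) = 1843.5.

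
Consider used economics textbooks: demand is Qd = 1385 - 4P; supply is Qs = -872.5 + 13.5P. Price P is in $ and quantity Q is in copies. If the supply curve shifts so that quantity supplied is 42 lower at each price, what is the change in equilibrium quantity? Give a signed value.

The market clears where 1385 - 4P = -872.5 + 13.5P. Rearranging, 17.5P = 2257.5, hence P* = 129.
Then Q* = 1385 - 4(129) = 869.
After the shift, supply is Qs = -914.5 + 13.5P.
Re-solving, 17.5P = 2299.5 gives P = 131.4 and Q = 859.4.
ΔQ = 859.4 - 869 = -9.6.

ΔQ = -9.6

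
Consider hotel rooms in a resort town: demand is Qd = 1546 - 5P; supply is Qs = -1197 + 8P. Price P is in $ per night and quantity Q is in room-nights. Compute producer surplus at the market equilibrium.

The market clears where 1546 - 5P = -1197 + 8P. Rearranging, 13P = 2743, hence P* = 211.
Plugging P* into demand: Q* = 1546 - 5(211) = 491.
Supply choke price (Qs = 0): P = 149.625. Producer surplus = ½ × (211 - 149.625) × 491 = 15067.5625.

Producer surplus = 15067.5625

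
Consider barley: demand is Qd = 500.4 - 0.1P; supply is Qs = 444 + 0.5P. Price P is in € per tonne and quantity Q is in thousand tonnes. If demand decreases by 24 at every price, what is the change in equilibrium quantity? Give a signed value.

Set Qd = Qs: 500.4 - 0.1P = 444 + 0.5P, so 56.4 = 0.6P and P* = 94.
From the demand curve, Q* = 500.4 - 0.1(94) = 491.
After the shift, demand is Qd = 476.4 - 0.1P.
The new intersection has 32.4 = 0.6P, i.e. P = 54, Q = 471.
ΔQ = 471 - 491 = -20.

ΔQ = -20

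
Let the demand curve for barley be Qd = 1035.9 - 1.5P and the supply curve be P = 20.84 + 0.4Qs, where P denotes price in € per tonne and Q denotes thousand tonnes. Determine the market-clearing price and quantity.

In direct form, Qs = -52.1 + 2.5P.
Equating demand and supply, 1035.9 - 1.5P = -52.1 + 2.5P gives 4P = 1088, so P* = 272.
Plugging P* into demand: Q* = 1035.9 - 1.5(272) = 627.9.

P* = 272, Q* = 627.9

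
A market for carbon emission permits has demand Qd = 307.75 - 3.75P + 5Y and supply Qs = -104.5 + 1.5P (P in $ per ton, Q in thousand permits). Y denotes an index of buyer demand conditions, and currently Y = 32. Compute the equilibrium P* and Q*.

P* = 109, Q* = 59

With Y = 32, demand is Qd = 467.75 - 3.75P.
At equilibrium Qd = Qs, so 467.75 - 3.75P = -104.5 + 1.5P; collecting terms, 572.25 = 5.25P and P* = 109.
Plugging P* into demand: Q* = 467.75 - 3.75(109) = 59.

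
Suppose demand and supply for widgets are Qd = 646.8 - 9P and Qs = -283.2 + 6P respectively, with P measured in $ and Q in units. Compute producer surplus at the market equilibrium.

Producer surplus = 657.12

At equilibrium Qd = Qs, so 646.8 - 9P = -283.2 + 6P; collecting terms, 930 = 15P and P* = 62.
Plugging P* into demand: Q* = 646.8 - 9(62) = 88.8.
Supply choke price (Qs = 0): P = 47.2. Producer surplus = ½ × (62 - 47.2) × 88.8 = 657.12.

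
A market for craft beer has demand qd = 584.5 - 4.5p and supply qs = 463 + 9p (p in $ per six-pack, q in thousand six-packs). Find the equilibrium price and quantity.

p* = 9, q* = 544

The market clears where 584.5 - 4.5p = 463 + 9p. Rearranging, 13.5p = 121.5, hence p* = 9.
Then q* = 584.5 - 4.5(9) = 544.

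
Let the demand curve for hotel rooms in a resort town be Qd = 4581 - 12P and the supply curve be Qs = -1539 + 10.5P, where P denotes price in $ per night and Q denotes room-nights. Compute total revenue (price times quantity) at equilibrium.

The market clears where 4581 - 12P = -1539 + 10.5P. Rearranging, 22.5P = 6120, hence P* = 272.
From the demand curve, Q* = 4581 - 12(272) = 1317.
Total revenue = P* × Q* = 272 × 1317 = 358224.

Total revenue = 358224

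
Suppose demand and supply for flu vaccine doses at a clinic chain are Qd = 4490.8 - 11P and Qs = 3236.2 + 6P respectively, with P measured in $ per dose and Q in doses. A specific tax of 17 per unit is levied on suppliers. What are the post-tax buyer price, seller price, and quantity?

P_b = 79.8, P_s = 62.8, Q = 3613

With a tax of 17 on suppliers, they supply based on the net price P_s = P_b - 17, so Qs = 3134.2 + 6P_b.
Set Qd = Qs: 4490.8 - 11P_b = 3134.2 + 6P_b, so 1356.6 = 17P_b and P_b = 79.8.
So P_s = 62.8 and the quantity traded is Q = 4490.8 - 11(79.8) = 3613.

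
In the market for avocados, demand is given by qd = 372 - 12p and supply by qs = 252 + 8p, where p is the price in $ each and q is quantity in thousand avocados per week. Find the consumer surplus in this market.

Consumer surplus = 3750

The market clears where 372 - 12p = 252 + 8p. Rearranging, 20p = 120, hence p* = 6.
From the demand curve, q* = 372 - 12(6) = 300.
Demand choke price (qd = 0): p = 372/12 = 31. Consumer surplus = ½ × (31 - 6) × 300 = 3750.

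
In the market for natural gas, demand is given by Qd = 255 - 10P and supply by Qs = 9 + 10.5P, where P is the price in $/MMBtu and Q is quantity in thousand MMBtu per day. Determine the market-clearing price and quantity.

P* = 12, Q* = 135

At equilibrium Qd = Qs, so 255 - 10P = 9 + 10.5P; collecting terms, 246 = 20.5P and P* = 12.
Then Q* = 255 - 10(12) = 135.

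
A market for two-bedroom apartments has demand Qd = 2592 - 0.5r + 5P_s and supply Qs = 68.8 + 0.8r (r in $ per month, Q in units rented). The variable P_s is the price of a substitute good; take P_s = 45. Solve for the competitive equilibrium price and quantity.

r* = 2114, Q* = 1760

With P_s = 45, demand is Qd = 2817 - 0.5r.
Set Qd = Qs: 2817 - 0.5r = 68.8 + 0.8r, so 2748.2 = 1.3r and r* = 2114.
Then Q* = 2817 - 0.5(2114) = 1760.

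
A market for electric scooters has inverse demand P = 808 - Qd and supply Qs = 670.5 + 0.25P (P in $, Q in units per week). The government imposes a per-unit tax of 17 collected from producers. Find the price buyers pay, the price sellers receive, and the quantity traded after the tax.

P_b = 113.4, P_s = 96.4, Q = 694.6

In direct form, Qd = 808 - P.
The tax drives a wedge P_b - P_s = 17. Substituting P_s = P_b - 17 into supply: Qs = 666.25 + 0.25P_b.
Set Qd = Qs: 808 - P_b = 666.25 + 0.25P_b, so 141.75 = 1.25P_b and P_b = 113.4.
Then P_s = 113.4 - 17 = 96.4 and Q = 808 - 113.4 = 694.6.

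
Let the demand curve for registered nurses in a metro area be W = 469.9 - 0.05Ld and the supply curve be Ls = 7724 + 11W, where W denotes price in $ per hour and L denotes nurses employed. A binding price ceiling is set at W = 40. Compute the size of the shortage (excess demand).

Shortage = 434

Solving each curve for L: Ld = 9398 - 20W.
Evaluating both curves at the ceiling price 40 gives Ld = 8598, Ls = 8164.
Shortage = Ld - Ls = 8598 - 8164 = 434.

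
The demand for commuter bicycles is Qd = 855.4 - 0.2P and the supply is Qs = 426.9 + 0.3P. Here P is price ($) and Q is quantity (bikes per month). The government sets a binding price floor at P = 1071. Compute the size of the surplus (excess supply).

Surplus = 107

At P = 1071: Qd = 641.2 and Qs = 748.2.
Surplus = Qs - Qd = 748.2 - 641.2 = 107.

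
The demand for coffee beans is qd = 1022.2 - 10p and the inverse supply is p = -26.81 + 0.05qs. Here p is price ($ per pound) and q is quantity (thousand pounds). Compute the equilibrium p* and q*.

p* = 16.2, q* = 860.2

Rewriting in direct form: qs = 536.2 + 20p.
Set qd = qs: 1022.2 - 10p = 536.2 + 20p, so 486 = 30p and p* = 16.2.
From the demand curve, q* = 1022.2 - 10(16.2) = 860.2.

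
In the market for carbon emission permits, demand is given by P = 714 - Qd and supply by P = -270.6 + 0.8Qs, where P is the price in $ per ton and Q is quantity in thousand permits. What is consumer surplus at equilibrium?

Inverting to quantity form: Qd = 714 - P and Qs = 338.25 + 1.25P.
Set Qd = Qs: 714 - P = 338.25 + 1.25P, so 375.75 = 2.25P and P* = 167.
Plugging P* into demand: Q* = 714 - 167 = 547.
Demand choke price (Qd = 0): P = 714. Consumer surplus = ½ × (714 - 167) × 547 = 149604.5.

Consumer surplus = 149604.5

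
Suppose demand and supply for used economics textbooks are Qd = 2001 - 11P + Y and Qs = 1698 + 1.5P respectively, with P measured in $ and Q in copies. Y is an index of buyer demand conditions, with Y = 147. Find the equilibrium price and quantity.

With Y = 147, demand is Qd = 2148 - 11P.
At equilibrium Qd = Qs, so 2148 - 11P = 1698 + 1.5P; collecting terms, 450 = 12.5P and P* = 36.
Substitute back: Q* = 2148 - 11(36) = 1752.

P* = 36, Q* = 1752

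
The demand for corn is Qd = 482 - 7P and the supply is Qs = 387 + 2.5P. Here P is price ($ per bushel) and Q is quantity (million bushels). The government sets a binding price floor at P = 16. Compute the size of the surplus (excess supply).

Evaluating both curves at the floor price 16 gives Qd = 370, Qs = 427.
Surplus = Qs - Qd = 427 - 370 = 57.

Surplus = 57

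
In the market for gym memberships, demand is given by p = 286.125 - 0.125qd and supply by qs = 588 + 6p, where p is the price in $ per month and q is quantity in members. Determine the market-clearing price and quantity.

p* = 121.5, q* = 1317

Inverting to quantity form: qd = 2289 - 8p.
Equating demand and supply, 2289 - 8p = 588 + 6p gives 14p = 1701, so p* = 121.5.
From the demand curve, q* = 2289 - 8(121.5) = 1317.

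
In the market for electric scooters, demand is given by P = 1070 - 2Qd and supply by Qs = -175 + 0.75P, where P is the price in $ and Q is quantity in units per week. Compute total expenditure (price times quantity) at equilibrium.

Total expenditure = 142568

In direct form, Qd = 535 - 0.5P.
The market clears where 535 - 0.5P = -175 + 0.75P. Rearranging, 1.25P = 710, hence P* = 568.
Plugging P* into demand: Q* = 535 - 0.5(568) = 251.
Total expenditure = P* × Q* = 568 × 251 = 142568.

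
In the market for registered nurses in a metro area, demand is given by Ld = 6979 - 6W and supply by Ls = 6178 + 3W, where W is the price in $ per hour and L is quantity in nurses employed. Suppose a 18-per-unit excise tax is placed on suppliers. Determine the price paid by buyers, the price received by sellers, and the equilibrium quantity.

W_b = 95, W_s = 77, L = 6409

Suppliers keep W_s = W_b - 18 per unit, so supply in terms of the buyer price is Ls = 6124 + 3W_b.
Equate demand and the shifted supply: 6979 - 6W_b = 6124 + 3W_b, giving 9W_b = 855, so W_b = 95.
So W_s = 77 and the quantity traded is L = 6979 - 6(95) = 6409.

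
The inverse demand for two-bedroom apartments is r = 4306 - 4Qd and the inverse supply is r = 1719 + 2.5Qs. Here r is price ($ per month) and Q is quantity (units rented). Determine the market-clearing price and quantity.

Rewriting in direct form: Qd = 1076.5 - 0.25r and Qs = -687.6 + 0.4r.
Equating demand and supply, 1076.5 - 0.25r = -687.6 + 0.4r gives 0.65r = 1764.1, so r* = 2714.
Plugging r* into demand: Q* = 1076.5 - 0.25(2714) = 398.

r* = 2714, Q* = 398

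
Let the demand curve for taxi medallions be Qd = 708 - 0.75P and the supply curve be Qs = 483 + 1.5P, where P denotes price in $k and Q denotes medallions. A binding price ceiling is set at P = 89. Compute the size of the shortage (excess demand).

At P = 89: Qd = 641.25 and Qs = 616.5.
Shortage = Qd - Qs = 641.25 - 616.5 = 24.75.

Shortage = 24.75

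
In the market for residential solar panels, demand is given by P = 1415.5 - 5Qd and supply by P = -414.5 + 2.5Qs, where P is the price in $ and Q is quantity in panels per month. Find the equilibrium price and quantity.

In direct form, Qd = 283.1 - 0.2P and Qs = 165.8 + 0.4P.
At equilibrium Qd = Qs, so 283.1 - 0.2P = 165.8 + 0.4P; collecting terms, 117.3 = 0.6P and P* = 195.5.
Then Q* = 283.1 - 0.2(195.5) = 244.

P* = 195.5, Q* = 244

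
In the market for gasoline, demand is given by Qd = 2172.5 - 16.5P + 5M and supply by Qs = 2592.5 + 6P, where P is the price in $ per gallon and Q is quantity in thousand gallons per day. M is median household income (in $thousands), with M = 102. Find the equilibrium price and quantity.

With M = 102, demand is Qd = 2682.5 - 16.5P.
Equating demand and supply, 2682.5 - 16.5P = 2592.5 + 6P gives 22.5P = 90, so P* = 4.
Substitute back: Q* = 2682.5 - 16.5(4) = 2616.5.

P* = 4, Q* = 2616.5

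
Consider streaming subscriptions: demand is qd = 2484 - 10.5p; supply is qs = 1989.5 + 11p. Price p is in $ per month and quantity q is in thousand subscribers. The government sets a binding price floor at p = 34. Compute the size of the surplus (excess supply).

With p fixed at 34, quantity demanded is 2127 and quantity supplied is 2363.5.
Surplus = qs - qd = 2363.5 - 2127 = 236.5.

Surplus = 236.5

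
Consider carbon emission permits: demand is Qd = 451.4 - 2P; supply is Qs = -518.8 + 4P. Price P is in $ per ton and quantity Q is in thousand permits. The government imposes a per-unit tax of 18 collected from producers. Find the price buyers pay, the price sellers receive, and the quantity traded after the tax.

P_b = 173.7, P_s = 155.7, Q = 104

The tax drives a wedge P_b - P_s = 18. Substituting P_s = P_b - 18 into supply: Qs = -590.8 + 4P_b.
Equate demand and the shifted supply: 451.4 - 2P_b = -590.8 + 4P_b, giving 6P_b = 1042.2, so P_b = 173.7.
Then P_s = 173.7 - 18 = 155.7 and Q = 451.4 - 2(173.7) = 104.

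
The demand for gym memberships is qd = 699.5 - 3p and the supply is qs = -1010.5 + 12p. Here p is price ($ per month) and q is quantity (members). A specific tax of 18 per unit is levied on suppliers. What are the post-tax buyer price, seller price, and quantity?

p_b = 128.4, p_s = 110.4, q = 314.3

Suppliers keep p_s = p_b - 18 per unit, so supply in terms of the buyer price is qs = -1226.5 + 12p_b.
Market clearing requires 699.5 - 3p_b = -1226.5 + 12p_b; hence 1926 = 15p_b and p_b = 128.4.
So p_s = 110.4 and the quantity traded is q = 699.5 - 3(128.4) = 314.3.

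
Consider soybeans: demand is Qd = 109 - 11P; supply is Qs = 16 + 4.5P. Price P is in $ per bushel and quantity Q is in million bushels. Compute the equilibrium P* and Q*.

P* = 6, Q* = 43

Equating demand and supply, 109 - 11P = 16 + 4.5P gives 15.5P = 93, so P* = 6.
Then Q* = 109 - 11(6) = 43.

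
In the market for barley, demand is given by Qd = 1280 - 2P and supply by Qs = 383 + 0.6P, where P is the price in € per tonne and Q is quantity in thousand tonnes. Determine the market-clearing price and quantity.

Set Qd = Qs: 1280 - 2P = 383 + 0.6P, so 897 = 2.6P and P* = 345.
Substitute back: Q* = 1280 - 2(345) = 590.

P* = 345, Q* = 590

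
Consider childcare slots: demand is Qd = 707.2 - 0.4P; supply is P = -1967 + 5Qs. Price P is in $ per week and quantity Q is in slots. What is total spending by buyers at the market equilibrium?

Rewriting in direct form: Qs = 393.4 + 0.2P.
The market clears where 707.2 - 0.4P = 393.4 + 0.2P. Rearranging, 0.6P = 313.8, hence P* = 523.
Then Q* = 707.2 - 0.4(523) = 498.
Total spending by buyers = P* × Q* = 523 × 498 = 260454.

Total spending by buyers = 260454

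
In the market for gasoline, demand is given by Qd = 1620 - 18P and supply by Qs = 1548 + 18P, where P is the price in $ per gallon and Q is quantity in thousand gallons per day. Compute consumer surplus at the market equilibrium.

Equating demand and supply, 1620 - 18P = 1548 + 18P gives 36P = 72, so P* = 2.
Plugging P* into demand: Q* = 1620 - 18(2) = 1584.
Demand choke price (Qd = 0): P = 1620/18 = 90. Consumer surplus = ½ × (90 - 2) × 1584 = 69696.

Consumer surplus = 69696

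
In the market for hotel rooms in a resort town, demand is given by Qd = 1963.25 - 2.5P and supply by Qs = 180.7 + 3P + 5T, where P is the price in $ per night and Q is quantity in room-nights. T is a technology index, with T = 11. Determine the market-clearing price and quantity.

With T = 11, supply is Qs = 235.7 + 3P.
The market clears where 1963.25 - 2.5P = 235.7 + 3P. Rearranging, 5.5P = 1727.55, hence P* = 314.1.
Then Q* = 1963.25 - 2.5(314.1) = 1178.

P* = 314.1, Q* = 1178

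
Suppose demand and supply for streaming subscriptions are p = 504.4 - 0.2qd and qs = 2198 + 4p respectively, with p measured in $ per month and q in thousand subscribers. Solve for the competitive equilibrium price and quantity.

In direct form, qd = 2522 - 5p.
Equating demand and supply, 2522 - 5p = 2198 + 4p gives 9p = 324, so p* = 36.
From the demand curve, q* = 2522 - 5(36) = 2342.

p* = 36, q* = 2342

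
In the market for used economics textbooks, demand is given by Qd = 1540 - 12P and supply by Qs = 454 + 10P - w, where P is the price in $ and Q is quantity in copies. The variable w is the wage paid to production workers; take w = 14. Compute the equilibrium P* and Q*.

P* = 50, Q* = 940

With w = 14, supply is Qs = 440 + 10P.
The market clears where 1540 - 12P = 440 + 10P. Rearranging, 22P = 1100, hence P* = 50.
Then Q* = 1540 - 12(50) = 940.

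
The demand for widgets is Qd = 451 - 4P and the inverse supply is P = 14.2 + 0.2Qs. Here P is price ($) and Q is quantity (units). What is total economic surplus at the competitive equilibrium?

Total surplus = 10791.225

Solving each curve for Q: Qs = -71 + 5P.
Set Qd = Qs: 451 - 4P = -71 + 5P, so 522 = 9P and P* = 58.
Substitute back: Q* = 451 - 4(58) = 219.
Demand choke price = 112.75; supply choke price = 14.2. CS = ½(112.75 - 58)(219) = 5995.125; PS = ½(58 - 14.2)(219) = 4796.1. Total surplus = 10791.225.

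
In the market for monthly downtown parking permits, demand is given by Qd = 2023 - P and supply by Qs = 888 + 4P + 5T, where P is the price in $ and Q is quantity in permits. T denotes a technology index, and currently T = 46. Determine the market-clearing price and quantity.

P* = 181, Q* = 1842

With T = 46, supply is Qs = 1118 + 4P.
Set Qd = Qs: 2023 - P = 1118 + 4P, so 905 = 5P and P* = 181.
Substitute back: Q* = 2023 - 181 = 1842.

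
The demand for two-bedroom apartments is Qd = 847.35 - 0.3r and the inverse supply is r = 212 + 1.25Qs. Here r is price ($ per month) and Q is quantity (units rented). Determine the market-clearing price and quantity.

Inverting to quantity form: Qs = -169.6 + 0.8r.
Set Qd = Qs: 847.35 - 0.3r = -169.6 + 0.8r, so 1016.95 = 1.1r and r* = 924.5.
Substitute back: Q* = 847.35 - 0.3(924.5) = 570.

r* = 924.5, Q* = 570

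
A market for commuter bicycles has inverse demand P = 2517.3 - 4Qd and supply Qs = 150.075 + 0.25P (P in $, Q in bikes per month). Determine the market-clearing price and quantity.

In direct form, Qd = 629.325 - 0.25P.
The market clears where 629.325 - 0.25P = 150.075 + 0.25P. Rearranging, 0.5P = 479.25, hence P* = 958.5.
From the demand curve, Q* = 629.325 - 0.25(958.5) = 389.7.

P* = 958.5, Q* = 389.7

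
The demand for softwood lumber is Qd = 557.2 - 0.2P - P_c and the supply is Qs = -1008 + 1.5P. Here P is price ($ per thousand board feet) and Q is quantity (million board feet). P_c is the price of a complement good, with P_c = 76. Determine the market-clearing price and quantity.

With P_c = 76, demand is Qd = 481.2 - 0.2P.
Set Qd = Qs: 481.2 - 0.2P = -1008 + 1.5P, so 1489.2 = 1.7P and P* = 876.
Plugging P* into demand: Q* = 481.2 - 0.2(876) = 306.

P* = 876, Q* = 306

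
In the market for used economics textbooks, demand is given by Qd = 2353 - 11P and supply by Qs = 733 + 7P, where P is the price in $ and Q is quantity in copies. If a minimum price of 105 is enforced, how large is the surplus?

Evaluating both curves at the floor price 105 gives Qd = 1198, Qs = 1468.
Surplus = Qs - Qd = 1468 - 1198 = 270.

Surplus = 270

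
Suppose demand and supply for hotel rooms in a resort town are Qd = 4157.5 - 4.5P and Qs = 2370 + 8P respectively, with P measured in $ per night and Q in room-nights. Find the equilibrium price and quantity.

At equilibrium Qd = Qs, so 4157.5 - 4.5P = 2370 + 8P; collecting terms, 1787.5 = 12.5P and P* = 143.
Substitute back: Q* = 4157.5 - 4.5(143) = 3514.

P* = 143, Q* = 3514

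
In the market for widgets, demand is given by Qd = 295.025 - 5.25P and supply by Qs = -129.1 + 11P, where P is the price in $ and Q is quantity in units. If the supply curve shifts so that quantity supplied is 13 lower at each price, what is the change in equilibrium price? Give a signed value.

ΔP = 0.8

The market clears where 295.025 - 5.25P = -129.1 + 11P. Rearranging, 16.25P = 424.125, hence P* = 26.1.
Substitute back: Q* = 295.025 - 5.25(26.1) = 158.
After the shift, supply is Qs = -142.1 + 11P.
The new intersection has 437.125 = 16.25P, i.e. P = 26.9, Q = 153.8.
ΔP = 26.9 - 26.1 = 0.8.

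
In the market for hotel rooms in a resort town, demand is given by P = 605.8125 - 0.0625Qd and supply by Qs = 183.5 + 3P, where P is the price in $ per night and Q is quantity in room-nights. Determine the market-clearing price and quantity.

Rewriting in direct form: Qd = 9693 - 16P.
Equating demand and supply, 9693 - 16P = 183.5 + 3P gives 19P = 9509.5, so P* = 500.5.
Plugging P* into demand: Q* = 9693 - 16(500.5) = 1685.

P* = 500.5, Q* = 1685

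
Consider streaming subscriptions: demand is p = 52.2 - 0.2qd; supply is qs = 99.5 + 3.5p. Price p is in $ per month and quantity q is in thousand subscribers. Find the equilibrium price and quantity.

p* = 19, q* = 166

Inverting to quantity form: qd = 261 - 5p.
The market clears where 261 - 5p = 99.5 + 3.5p. Rearranging, 8.5p = 161.5, hence p* = 19.
Substitute back: q* = 261 - 5(19) = 166.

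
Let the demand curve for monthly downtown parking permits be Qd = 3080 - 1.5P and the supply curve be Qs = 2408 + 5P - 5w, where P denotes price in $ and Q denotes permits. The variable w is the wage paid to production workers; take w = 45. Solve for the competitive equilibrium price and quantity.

P* = 138, Q* = 2873

With w = 45, supply is Qs = 2183 + 5P.
The market clears where 3080 - 1.5P = 2183 + 5P. Rearranging, 6.5P = 897, hence P* = 138.
Substitute back: Q* = 3080 - 1.5(138) = 2873.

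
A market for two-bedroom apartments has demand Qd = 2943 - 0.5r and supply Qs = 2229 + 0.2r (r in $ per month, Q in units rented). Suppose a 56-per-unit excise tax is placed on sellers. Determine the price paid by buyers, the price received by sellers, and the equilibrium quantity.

The tax drives a wedge r_b - r_s = 56. Substituting r_s = r_b - 56 into supply: Qs = 2217.8 + 0.2r_b.
Set Qd = Qs: 2943 - 0.5r_b = 2217.8 + 0.2r_b, so 725.2 = 0.7r_b and r_b = 1036.
Then r_s = 1036 - 56 = 980 and Q = 2943 - 0.5(1036) = 2425.

r_b = 1036, r_s = 980, Q = 2425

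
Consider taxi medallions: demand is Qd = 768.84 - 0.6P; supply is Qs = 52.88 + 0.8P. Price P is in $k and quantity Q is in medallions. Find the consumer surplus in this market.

Consumer surplus = 177870

Equating demand and supply, 768.84 - 0.6P = 52.88 + 0.8P gives 1.4P = 715.96, so P* = 511.4.
Then Q* = 768.84 - 0.6(511.4) = 462.
Demand choke price (Qd = 0): P = 768.84/0.6 = 1281.4. Consumer surplus = ½ × (1281.4 - 511.4) × 462 = 177870.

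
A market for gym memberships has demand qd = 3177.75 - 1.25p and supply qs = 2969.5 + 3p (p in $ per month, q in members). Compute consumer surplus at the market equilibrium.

The market clears where 3177.75 - 1.25p = 2969.5 + 3p. Rearranging, 4.25p = 208.25, hence p* = 49.
From the demand curve, q* = 3177.75 - 1.25(49) = 3116.5.
Demand choke price (qd = 0): p = 3177.75/1.25 = 2542.2. Consumer surplus = ½ × (2542.2 - 49) × 3116.5 = 3885028.9.

Consumer surplus = 3885028.9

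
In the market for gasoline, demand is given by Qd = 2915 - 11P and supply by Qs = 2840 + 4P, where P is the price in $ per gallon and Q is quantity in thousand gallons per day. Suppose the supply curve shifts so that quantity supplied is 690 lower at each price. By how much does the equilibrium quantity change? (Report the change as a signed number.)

Equating demand and supply, 2915 - 11P = 2840 + 4P gives 15P = 75, so P* = 5.
From the demand curve, Q* = 2915 - 11(5) = 2860.
After the shift, supply is Qs = 2150 + 4P.
Re-solving, 15P = 765 gives P = 51 and Q = 2354.
ΔQ = 2354 - 2860 = -506.

ΔQ = -506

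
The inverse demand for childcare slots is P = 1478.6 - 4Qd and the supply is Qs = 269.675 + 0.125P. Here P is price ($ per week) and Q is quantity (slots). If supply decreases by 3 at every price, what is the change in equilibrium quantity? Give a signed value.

Rewriting in direct form: Qd = 369.65 - 0.25P.
The market clears where 369.65 - 0.25P = 269.675 + 0.125P. Rearranging, 0.375P = 99.975, hence P* = 266.6.
Plugging P* into demand: Q* = 369.65 - 0.25(266.6) = 303.
After the shift, supply is Qs = 266.675 + 0.125P.
Re-solving, 0.375P = 102.975 gives P = 274.6 and Q = 301.
ΔQ = 301 - 303 = -2.

ΔQ = -2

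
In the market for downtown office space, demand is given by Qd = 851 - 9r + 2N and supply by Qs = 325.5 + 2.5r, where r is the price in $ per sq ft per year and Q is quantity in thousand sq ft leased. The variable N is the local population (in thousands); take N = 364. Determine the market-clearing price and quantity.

With N = 364, demand is Qd = 1579 - 9r.
The market clears where 1579 - 9r = 325.5 + 2.5r. Rearranging, 11.5r = 1253.5, hence r* = 109.
Then Q* = 1579 - 9(109) = 598.

r* = 109, Q* = 598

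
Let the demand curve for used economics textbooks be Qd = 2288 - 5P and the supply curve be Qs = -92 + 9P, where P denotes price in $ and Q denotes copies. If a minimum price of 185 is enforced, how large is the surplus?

At P = 185: Qd = 1363 and Qs = 1573.
Surplus = Qs - Qd = 1573 - 1363 = 210.

Surplus = 210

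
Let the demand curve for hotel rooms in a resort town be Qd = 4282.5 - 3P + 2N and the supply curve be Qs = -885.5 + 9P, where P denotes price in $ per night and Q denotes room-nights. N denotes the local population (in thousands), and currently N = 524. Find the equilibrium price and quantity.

P* = 518, Q* = 3776.5

With N = 524, demand is Qd = 5330.5 - 3P.
Set Qd = Qs: 5330.5 - 3P = -885.5 + 9P, so 6216 = 12P and P* = 518.
Then Q* = 5330.5 - 3(518) = 3776.5.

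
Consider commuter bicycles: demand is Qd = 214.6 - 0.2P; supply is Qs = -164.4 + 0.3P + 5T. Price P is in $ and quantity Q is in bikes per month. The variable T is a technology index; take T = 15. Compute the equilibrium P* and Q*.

P* = 608, Q* = 93

With T = 15, supply is Qs = -89.4 + 0.3P.
Equating demand and supply, 214.6 - 0.2P = -89.4 + 0.3P gives 0.5P = 304, so P* = 608.
Then Q* = 214.6 - 0.2(608) = 93.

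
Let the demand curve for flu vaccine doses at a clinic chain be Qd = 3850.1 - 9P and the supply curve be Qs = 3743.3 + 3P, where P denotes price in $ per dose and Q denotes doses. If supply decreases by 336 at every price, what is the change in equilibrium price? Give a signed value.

Equating demand and supply, 3850.1 - 9P = 3743.3 + 3P gives 12P = 106.8, so P* = 8.9.
Plugging P* into demand: Q* = 3850.1 - 9(8.9) = 3770.
After the shift, supply is Qs = 3407.3 + 3P.
The new intersection has 442.8 = 12P, i.e. P = 36.9, Q = 3518.
ΔP = 36.9 - 8.9 = 28.

ΔP = 28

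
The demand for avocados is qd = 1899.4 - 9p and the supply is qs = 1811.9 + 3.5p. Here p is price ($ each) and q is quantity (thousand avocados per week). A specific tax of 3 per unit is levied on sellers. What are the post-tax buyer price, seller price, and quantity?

p_b = 7.84, p_s = 4.84, q = 1828.84

The tax drives a wedge p_b - p_s = 3. Substituting p_s = p_b - 3 into supply: qs = 1801.4 + 3.5p_b.
Equate demand and the shifted supply: 1899.4 - 9p_b = 1801.4 + 3.5p_b, giving 12.5p_b = 98, so p_b = 7.84.
Then p_s = 7.84 - 3 = 4.84 and q = 1899.4 - 9(7.84) = 1828.84.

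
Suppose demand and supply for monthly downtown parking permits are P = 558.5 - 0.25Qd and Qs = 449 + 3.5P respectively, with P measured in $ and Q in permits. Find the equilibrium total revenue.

Total revenue = 305116

Solving each curve for Q: Qd = 2234 - 4P.
The market clears where 2234 - 4P = 449 + 3.5P. Rearranging, 7.5P = 1785, hence P* = 238.
Substitute back: Q* = 2234 - 4(238) = 1282.
Total revenue = P* × Q* = 238 × 1282 = 305116.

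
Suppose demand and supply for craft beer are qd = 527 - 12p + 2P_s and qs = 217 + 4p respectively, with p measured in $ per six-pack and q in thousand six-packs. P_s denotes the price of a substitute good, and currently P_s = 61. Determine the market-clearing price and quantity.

With P_s = 61, demand is qd = 649 - 12p.
The market clears where 649 - 12p = 217 + 4p. Rearranging, 16p = 432, hence p* = 27.
From the demand curve, q* = 649 - 12(27) = 325.

p* = 27, q* = 325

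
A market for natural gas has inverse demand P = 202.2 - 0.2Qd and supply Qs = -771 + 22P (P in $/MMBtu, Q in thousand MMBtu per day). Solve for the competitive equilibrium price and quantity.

Inverting to quantity form: Qd = 1011 - 5P.
Set Qd = Qs: 1011 - 5P = -771 + 22P, so 1782 = 27P and P* = 66.
Then Q* = 1011 - 5(66) = 681.

P* = 66, Q* = 681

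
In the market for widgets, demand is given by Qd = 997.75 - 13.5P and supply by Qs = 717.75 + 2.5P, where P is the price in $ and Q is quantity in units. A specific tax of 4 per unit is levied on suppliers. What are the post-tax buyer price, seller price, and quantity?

P_b = 18.125, P_s = 14.125, Q = 753.0625

Suppliers keep P_s = P_b - 4 per unit, so supply in terms of the buyer price is Qs = 707.75 + 2.5P_b.
Set Qd = Qs: 997.75 - 13.5P_b = 707.75 + 2.5P_b, so 290 = 16P_b and P_b = 18.125.
So P_s = 14.125 and the quantity traded is Q = 997.75 - 13.5(18.125) = 753.0625.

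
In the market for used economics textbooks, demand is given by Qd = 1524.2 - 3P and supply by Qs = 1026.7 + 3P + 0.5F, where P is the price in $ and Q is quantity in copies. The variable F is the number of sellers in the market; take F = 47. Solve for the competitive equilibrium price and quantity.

P* = 79, Q* = 1287.2

With F = 47, supply is Qs = 1050.2 + 3P.
Set Qd = Qs: 1524.2 - 3P = 1050.2 + 3P, so 474 = 6P and P* = 79.
Plugging P* into demand: Q* = 1524.2 - 3(79) = 1287.2.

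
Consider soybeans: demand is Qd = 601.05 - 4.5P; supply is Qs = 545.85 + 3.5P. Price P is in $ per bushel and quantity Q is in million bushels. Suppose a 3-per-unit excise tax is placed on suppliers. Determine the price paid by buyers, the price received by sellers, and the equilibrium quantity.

P_b = 8.2125, P_s = 5.2125, Q = 564.09375

The tax drives a wedge P_b - P_s = 3. Substituting P_s = P_b - 3 into supply: Qs = 535.35 + 3.5P_b.
Market clearing requires 601.05 - 4.5P_b = 535.35 + 3.5P_b; hence 65.7 = 8P_b and P_b = 8.2125.
So P_s = 5.2125 and the quantity traded is Q = 601.05 - 4.5(8.2125) = 564.09375.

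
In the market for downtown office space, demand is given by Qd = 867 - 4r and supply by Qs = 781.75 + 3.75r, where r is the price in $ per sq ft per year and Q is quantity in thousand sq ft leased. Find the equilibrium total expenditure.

Total expenditure = 9053

Set Qd = Qs: 867 - 4r = 781.75 + 3.75r, so 85.25 = 7.75r and r* = 11.
From the demand curve, Q* = 867 - 4(11) = 823.
Total expenditure = r* × Q* = 11 × 823 = 9053.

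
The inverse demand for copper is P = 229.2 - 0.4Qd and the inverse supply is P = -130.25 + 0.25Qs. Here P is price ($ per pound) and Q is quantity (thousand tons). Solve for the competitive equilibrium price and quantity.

P* = 8, Q* = 553

Inverting to quantity form: Qd = 573 - 2.5P and Qs = 521 + 4P.
The market clears where 573 - 2.5P = 521 + 4P. Rearranging, 6.5P = 52, hence P* = 8.
From the demand curve, Q* = 573 - 2.5(8) = 553.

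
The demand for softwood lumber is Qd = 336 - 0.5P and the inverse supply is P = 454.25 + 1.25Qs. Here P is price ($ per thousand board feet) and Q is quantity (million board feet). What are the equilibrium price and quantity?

Rewriting in direct form: Qs = -363.4 + 0.8P.
At equilibrium Qd = Qs, so 336 - 0.5P = -363.4 + 0.8P; collecting terms, 699.4 = 1.3P and P* = 538.
Substitute back: Q* = 336 - 0.5(538) = 67.

P* = 538, Q* = 67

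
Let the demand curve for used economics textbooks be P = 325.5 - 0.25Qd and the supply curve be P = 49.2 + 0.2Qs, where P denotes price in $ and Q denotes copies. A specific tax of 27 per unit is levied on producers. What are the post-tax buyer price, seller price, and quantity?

In direct form, Qd = 1302 - 4P and Qs = -246 + 5P.
Producers keep P_s = P_b - 27 per unit, so supply in terms of the buyer price is Qs = -381 + 5P_b.
Market clearing requires 1302 - 4P_b = -381 + 5P_b; hence 1683 = 9P_b and P_b = 187.
So P_s = 160 and the quantity traded is Q = 1302 - 4(187) = 554.

P_b = 187, P_s = 160, Q = 554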